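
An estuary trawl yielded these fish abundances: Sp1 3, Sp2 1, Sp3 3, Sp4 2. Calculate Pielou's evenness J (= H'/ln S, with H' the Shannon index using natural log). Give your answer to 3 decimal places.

0.946

Total N = 3+1+3+2 = 9, so the proportions are 0.33333, 0.11111, 0.33333, 0.22222 (working shown to 5 dp, full precision carried).
H' = −Σ pᵢ ln pᵢ = −((-0.36620) + (-0.24414) + (-0.36620) + (-0.33424)) = 1.31078.
With S = 4 species, ln S = 1.38629, so J = 1.31078/1.38629 = 0.94553, i.e. 0.946 to 3 decimal places.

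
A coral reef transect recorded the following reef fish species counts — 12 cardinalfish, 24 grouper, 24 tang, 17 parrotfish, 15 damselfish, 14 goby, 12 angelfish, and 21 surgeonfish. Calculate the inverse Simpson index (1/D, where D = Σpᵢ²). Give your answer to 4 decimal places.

7.4570

Total N = 12+24+24+17+15+14+12+21 = 139, so the proportions are 0.08633094, 0.17266187, 0.17266187, 0.12230216, 0.10791367, 0.10071942, 0.08633094, 0.15107914 (working shown to 8 dp, full precision carried).
D = 0.08633094² + 0.17266187² + 0.17266187² + 0.12230216² + 0.10791367² + 0.10071942² + 0.08633094² + 0.15107914² = 0.00745303 + 0.02981212 + 0.02981212 + 0.01495782 + 0.01164536 + 0.01014440 + 0.00745303 + 0.02282491 = 0.13410279.
So 1/D = 7.456966, i.e. 7.4570 to 4 decimal places.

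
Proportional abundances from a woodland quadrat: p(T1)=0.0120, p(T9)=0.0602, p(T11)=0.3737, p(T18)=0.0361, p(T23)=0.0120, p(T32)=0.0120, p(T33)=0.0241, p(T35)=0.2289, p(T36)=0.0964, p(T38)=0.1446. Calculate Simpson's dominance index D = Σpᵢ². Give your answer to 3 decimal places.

0.228

D = 0.012² + 0.0602² + 0.3737² + 0.0361² + 0.012² + 0.012² + 0.0241² + 0.2289² + 0.0964² + 0.1446² = 0.00014 + 0.00362 + 0.13965 + 0.00130 + 0.00014 + 0.00014 + 0.00058 + 0.05240 + 0.00929 + 0.02091 = 0.22819 (working shown to 5 dp, full precision carried).
To 3 decimal places, D = 0.228.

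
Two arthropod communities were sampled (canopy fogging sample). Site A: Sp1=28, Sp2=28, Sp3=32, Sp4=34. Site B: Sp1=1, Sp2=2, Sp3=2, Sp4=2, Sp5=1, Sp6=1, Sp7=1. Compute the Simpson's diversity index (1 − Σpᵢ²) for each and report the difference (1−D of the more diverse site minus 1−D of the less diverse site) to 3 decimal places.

Site A: N=122, proportions 0.22951, 0.22951, 0.2623, 0.27869, giving 1−D = 0.74819 (working shown to 5 dp, full precision carried).
Site B: N=10, proportions 0.1, 0.2, 0.2, 0.2, 0.1, 0.1, 0.1, giving 1−D = 0.84000.
Difference = |0.74819 − 0.84000| = 0.09181, i.e. 0.092 to 3 decimal places.

0.092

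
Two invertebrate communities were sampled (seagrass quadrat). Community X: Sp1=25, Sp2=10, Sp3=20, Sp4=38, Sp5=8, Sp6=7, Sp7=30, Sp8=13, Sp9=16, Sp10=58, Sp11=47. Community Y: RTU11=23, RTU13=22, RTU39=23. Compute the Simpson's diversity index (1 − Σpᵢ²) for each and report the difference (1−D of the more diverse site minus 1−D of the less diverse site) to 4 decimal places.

Community X: N=272, proportions 0.09191176, 0.03676471, 0.07352941, 0.13970588, 0.02941176, 0.02573529, 0.11029412, 0.04779412, 0.05882353, 0.21323529, 0.17279412, giving 1−D = 0.87051254 (working shown to 8 dp, full precision carried).
Community Y: N=68, proportions 0.33823529, 0.32352941, 0.33823529, giving 1−D = 0.66652249.
Difference = |0.87051254 − 0.66652249| = 0.20399005, i.e. 0.2040 to 4 decimal places.

0.2040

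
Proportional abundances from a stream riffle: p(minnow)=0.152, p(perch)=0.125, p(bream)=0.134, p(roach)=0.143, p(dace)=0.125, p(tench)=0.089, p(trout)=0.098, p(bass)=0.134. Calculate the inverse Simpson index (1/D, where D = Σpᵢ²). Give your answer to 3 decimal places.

D = 0.152² + 0.125² + 0.134² + 0.143² + 0.125² + 0.089² + 0.098² + 0.134² = 0.0231040 + 0.0156250 + 0.0179560 + 0.0204490 + 0.0156250 + 0.0079210 + 0.0096040 + 0.0179560 = 0.1282400 (working shown to 7 dp, full precision carried).
So 1/D = 7.79788, i.e. 7.798 to 3 decimal places.

7.798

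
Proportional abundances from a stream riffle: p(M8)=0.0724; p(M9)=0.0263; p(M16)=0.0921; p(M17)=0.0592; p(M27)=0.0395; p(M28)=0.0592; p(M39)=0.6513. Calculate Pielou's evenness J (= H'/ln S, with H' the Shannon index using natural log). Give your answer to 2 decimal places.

H' = −Σ pᵢ ln pᵢ = −((-0.1901) + (-0.0957) + (-0.2196) + (-0.1673) + (-0.1276) + (-0.1673) + (-0.2793)) = 1.2470 (working shown to 4 dp, full precision carried).
With S = 7 species, ln S = 1.9459, so J = 1.2470/1.9459 = 0.6408, i.e. 0.64 to 2 decimal places.

0.64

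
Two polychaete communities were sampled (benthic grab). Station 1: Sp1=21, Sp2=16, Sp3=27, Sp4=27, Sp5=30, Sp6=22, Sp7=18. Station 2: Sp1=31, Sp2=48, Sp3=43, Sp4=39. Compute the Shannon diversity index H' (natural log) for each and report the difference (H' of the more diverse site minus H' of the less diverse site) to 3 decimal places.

0.550

Station 1: N=161, proportions 0.13043, 0.09938, 0.1677, 0.1677, 0.18634, 0.13665, 0.1118, giving H' = 1.92403 (working shown to 5 dp, full precision carried).
Station 2: N=161, proportions 0.19255, 0.29814, 0.26708, 0.24224, giving H' = 1.37406.
Difference = |1.92403 − 1.37406| = 0.54997, i.e. 0.550 to 3 decimal places.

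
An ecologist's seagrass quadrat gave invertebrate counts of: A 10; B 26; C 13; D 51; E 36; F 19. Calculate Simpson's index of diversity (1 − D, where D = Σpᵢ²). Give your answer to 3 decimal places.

0.783

Total N = 10+26+13+51+36+19 = 155, so the proportions are 0.06452, 0.16774, 0.08387, 0.32903, 0.23226, 0.12258 (working shown to 5 dp, full precision carried).
D = 0.06452² + 0.16774² + 0.08387² + 0.32903² + 0.23226² + 0.12258² = 0.00416 + 0.02814 + 0.00703 + 0.10826 + 0.05394 + 0.01503 = 0.21657.
So 1 − D = 0.78343, i.e. 0.783 to 3 decimal places.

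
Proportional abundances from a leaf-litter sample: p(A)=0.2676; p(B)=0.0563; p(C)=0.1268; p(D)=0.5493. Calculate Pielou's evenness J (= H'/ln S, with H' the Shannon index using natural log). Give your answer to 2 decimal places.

H' = −Σ pᵢ ln pᵢ = −((-0.3528) + (-0.1620) + (-0.2619) + (-0.3291)) = 1.1057 (working shown to 4 dp, full precision carried).
With S = 4 species, ln S = 1.3863, so J = 1.1057/1.3863 = 0.7976, i.e. 0.80 to 2 decimal places.

0.80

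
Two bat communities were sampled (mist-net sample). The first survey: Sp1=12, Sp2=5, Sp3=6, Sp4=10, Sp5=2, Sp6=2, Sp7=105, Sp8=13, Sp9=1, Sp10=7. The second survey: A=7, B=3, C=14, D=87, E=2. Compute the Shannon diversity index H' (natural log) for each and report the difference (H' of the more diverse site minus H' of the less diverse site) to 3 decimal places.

The first survey: N=163, proportions 0.07362, 0.03067, 0.03681, 0.06135, 0.01227, 0.01227, 0.64417, 0.07975, 0.00613, 0.04294, giving H' = 1.35113 (working shown to 5 dp, full precision carried).
The second survey: N=113, proportions 0.06195, 0.02655, 0.12389, 0.76991, 0.0177, giving H' = 0.80009.
Difference = |1.35113 − 0.80009| = 0.55104, i.e. 0.551 to 3 decimal places.

0.551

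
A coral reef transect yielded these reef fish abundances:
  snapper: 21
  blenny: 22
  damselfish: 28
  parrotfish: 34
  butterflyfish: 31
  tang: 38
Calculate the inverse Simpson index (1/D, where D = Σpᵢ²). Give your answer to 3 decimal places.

5.745

Total N = 21+22+28+34+31+38 = 174, so the proportions are 0.1206897, 0.1264368, 0.1609195, 0.1954023, 0.1781609, 0.2183908 (working shown to 7 dp, full precision carried).
D = 0.1206897² + 0.1264368² + 0.1609195² + 0.1954023² + 0.1781609² + 0.2183908² = 0.0145660 + 0.0159863 + 0.0258951 + 0.0381821 + 0.0317413 + 0.0476945 = 0.1740653.
So 1/D = 5.74497, i.e. 5.745 to 3 decimal places.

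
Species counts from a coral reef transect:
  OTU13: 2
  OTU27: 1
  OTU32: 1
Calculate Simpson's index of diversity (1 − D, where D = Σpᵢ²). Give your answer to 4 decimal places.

Total N = 2+1+1 = 4, so the proportions are 0.5, 0.25, 0.25 (working shown to 6 dp, full precision carried).
D = 0.5² + 0.25² + 0.25² = 0.250000 + 0.062500 + 0.062500 = 0.375000.
So 1 − D = 0.625000, i.e. 0.6250 to 4 decimal places.

0.6250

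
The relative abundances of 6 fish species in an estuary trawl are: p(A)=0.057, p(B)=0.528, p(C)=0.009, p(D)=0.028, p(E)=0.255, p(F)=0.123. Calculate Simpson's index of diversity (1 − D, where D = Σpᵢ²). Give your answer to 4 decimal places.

D = 0.057² + 0.528² + 0.009² + 0.028² + 0.255² + 0.123² = 0.003249 + 0.278784 + 0.000081 + 0.000784 + 0.065025 + 0.015129 = 0.363052 (working shown to 6 dp, full precision carried).
So 1 − D = 0.636948, i.e. 0.6369 to 4 decimal places.

0.6369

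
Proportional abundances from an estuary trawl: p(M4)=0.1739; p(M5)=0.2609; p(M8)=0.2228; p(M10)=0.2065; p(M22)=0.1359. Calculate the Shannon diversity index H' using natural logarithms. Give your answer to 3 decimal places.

1.586

Each pᵢ ln pᵢ term (working shown to 5 dp, full precision carried): 0.1739×(-1.74927)=-0.30420, 0.2609×(-1.34362)=-0.35055, 0.2228×(-1.50148)=-0.33453, 0.2065×(-1.57745)=-0.32574, 0.1359×(-1.99584)=-0.27123.
Sum = -1.58626, so H' = 1.586.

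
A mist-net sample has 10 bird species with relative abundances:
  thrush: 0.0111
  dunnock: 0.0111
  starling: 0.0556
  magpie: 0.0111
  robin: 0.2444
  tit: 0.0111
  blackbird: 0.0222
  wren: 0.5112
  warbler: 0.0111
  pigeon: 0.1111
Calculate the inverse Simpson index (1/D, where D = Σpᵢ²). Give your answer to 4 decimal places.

D = 0.0111² + 0.0111² + 0.0556² + 0.0111² + 0.2444² + 0.0111² + 0.0222² + 0.5112² + 0.0111² + 0.1111² = 0.0001232 + 0.0001232 + 0.0030914 + 0.0001232 + 0.0597314 + 0.0001232 + 0.0004928 + 0.2613254 + 0.0001232 + 0.0123432 = 0.3376003 (working shown to 7 dp, full precision carried).
So 1/D = 2.962083, i.e. 2.9621 to 4 decimal places.

2.9621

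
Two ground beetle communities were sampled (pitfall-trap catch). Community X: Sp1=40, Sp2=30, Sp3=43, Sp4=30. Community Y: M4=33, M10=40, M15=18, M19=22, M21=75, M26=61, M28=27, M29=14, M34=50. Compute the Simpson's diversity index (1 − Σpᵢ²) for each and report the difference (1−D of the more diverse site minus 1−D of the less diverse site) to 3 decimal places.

0.116

Community X: N=143, proportions 0.27972, 0.20979, 0.3007, 0.20979, giving 1−D = 0.74331 (working shown to 5 dp, full precision carried).
Community Y: N=340, proportions 0.09706, 0.11765, 0.05294, 0.06471, 0.22059, 0.17941, 0.07941, 0.04118, 0.14706, giving 1−D = 0.85927.
Difference = |0.74331 − 0.85927| = 0.11596, i.e. 0.116 to 3 decimal places.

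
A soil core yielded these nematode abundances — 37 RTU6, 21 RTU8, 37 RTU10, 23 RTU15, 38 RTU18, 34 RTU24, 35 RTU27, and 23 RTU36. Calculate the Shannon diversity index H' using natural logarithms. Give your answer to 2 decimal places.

2.05

Total N = 37+21+37+23+38+34+35+23 = 248, so the proportions are 0.1492, 0.0847, 0.1492, 0.0927, 0.1532, 0.1371, 0.1411, 0.0927 (working shown to 4 dp, full precision carried).
Each pᵢ ln pᵢ term: 0.1492×(-1.9025)=-0.2838, 0.0847×(-2.4689)=-0.2091, 0.1492×(-1.9025)=-0.2838, 0.0927×(-2.3779)=-0.2205, 0.1532×(-1.8758)=-0.2874, 0.1371×(-1.9871)=-0.2724, 0.1411×(-1.9581)=-0.2763, 0.0927×(-2.3779)=-0.2205.
Sum = -2.0540, so H' = 2.05.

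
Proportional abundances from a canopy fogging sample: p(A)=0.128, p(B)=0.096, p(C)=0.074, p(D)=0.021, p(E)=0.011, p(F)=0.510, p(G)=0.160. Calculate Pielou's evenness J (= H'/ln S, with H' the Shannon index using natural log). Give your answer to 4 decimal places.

H' = −Σ pᵢ ln pᵢ = −((-0.263133) + (-0.224967) + (-0.192673) + (-0.081128) + (-0.049608) + (-0.343406) + (-0.293213)) = 1.448128 (working shown to 6 dp, full precision carried).
With S = 7 species, ln S = 1.945910, so J = 1.448128/1.945910 = 0.744191, i.e. 0.7442 to 4 decimal places.

0.7442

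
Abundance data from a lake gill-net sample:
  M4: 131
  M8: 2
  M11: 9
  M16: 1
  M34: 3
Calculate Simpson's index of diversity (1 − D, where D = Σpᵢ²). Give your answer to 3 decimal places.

0.190

Total N = 131+2+9+1+3 = 146, so the proportions are 0.89726, 0.0137, 0.06164, 0.00685, 0.02055 (working shown to 5 dp, full precision carried).
D = 0.89726² + 0.0137² + 0.06164² + 0.00685² + 0.02055² = 0.80508 + 0.00019 + 0.00380 + 0.00005 + 0.00042 = 0.80953.
So 1 − D = 0.19047, i.e. 0.190 to 3 decimal places.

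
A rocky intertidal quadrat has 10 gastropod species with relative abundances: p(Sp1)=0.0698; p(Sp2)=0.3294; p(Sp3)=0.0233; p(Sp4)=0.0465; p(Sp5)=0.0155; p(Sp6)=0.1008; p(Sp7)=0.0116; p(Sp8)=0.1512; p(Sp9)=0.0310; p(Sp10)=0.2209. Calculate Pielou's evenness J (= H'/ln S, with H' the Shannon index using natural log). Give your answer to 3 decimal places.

0.806

H' = −Σ pᵢ ln pᵢ = −((-0.18582) + (-0.36579) + (-0.08759) + (-0.14268) + (-0.06459) + (-0.23130) + (-0.05170) + (-0.28564) + (-0.10769) + (-0.33357)) = 1.85636 (working shown to 5 dp, full precision carried).
With S = 10 species, ln S = 2.30259, so J = 1.85636/2.30259 = 0.80620, i.e. 0.806 to 3 decimal places.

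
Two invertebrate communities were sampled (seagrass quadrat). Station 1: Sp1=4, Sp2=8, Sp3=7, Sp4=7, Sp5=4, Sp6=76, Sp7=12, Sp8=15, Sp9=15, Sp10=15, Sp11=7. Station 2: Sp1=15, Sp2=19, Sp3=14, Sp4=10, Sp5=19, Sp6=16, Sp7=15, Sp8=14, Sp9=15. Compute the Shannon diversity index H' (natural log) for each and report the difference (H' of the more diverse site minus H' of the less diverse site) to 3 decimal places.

Station 1: N=170, proportions 0.02353, 0.04706, 0.04118, 0.04118, 0.02353, 0.44706, 0.07059, 0.08824, 0.08824, 0.08824, 0.04118, giving H' = 1.90399 (working shown to 5 dp, full precision carried).
Station 2: N=137, proportions 0.10949, 0.13869, 0.10219, 0.07299, 0.13869, 0.11679, 0.10949, 0.10219, 0.10949, giving H' = 2.18252.
Difference = |1.90399 − 2.18252| = 0.27853, i.e. 0.279 to 3 decimal places.

0.279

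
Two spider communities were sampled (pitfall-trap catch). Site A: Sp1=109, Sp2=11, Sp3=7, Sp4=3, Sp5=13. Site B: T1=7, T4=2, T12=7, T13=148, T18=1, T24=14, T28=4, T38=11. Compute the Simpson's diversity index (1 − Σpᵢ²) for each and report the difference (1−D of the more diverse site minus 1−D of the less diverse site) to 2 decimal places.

Site A: N=143, proportions 0.7622, 0.0769, 0.049, 0.021, 0.0909, giving 1−D = 0.4020 (working shown to 4 dp, full precision carried).
Site B: N=194, proportions 0.0361, 0.0103, 0.0361, 0.7629, 0.0052, 0.0722, 0.0206, 0.0567, giving 1−D = 0.4064.
Difference = |0.4020 − 0.4064| = 0.0044, i.e. 0.00 to 2 decimal places.

0.00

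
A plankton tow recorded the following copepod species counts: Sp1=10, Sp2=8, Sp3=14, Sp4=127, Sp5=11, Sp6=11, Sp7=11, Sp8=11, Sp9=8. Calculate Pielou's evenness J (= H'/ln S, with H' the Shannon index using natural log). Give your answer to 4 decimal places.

Total N = 10+8+14+127+11+11+11+11+8 = 211, so the proportions are 0.047393, 0.037915, 0.066351, 0.601896, 0.052133, 0.052133, 0.052133, 0.052133, 0.037915 (working shown to 6 dp, full precision carried).
H' = −Σ pᵢ ln pᵢ = −((-0.144515) + (-0.124073) + (-0.179996) + (-0.305565) + (-0.153998) + (-0.153998) + (-0.153998) + (-0.153998) + (-0.124073)) = 1.494214.
With S = 9 species, ln S = 2.197225, so J = 1.494214/2.197225 = 0.680046, i.e. 0.6800 to 4 decimal places.

0.6800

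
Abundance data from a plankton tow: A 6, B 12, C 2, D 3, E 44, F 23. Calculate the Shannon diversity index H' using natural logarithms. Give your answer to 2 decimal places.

Total N = 6+12+2+3+44+23 = 90, so the proportions are 0.0667, 0.1333, 0.0222, 0.0333, 0.4889, 0.2556 (working shown to 4 dp, full precision carried).
Each pᵢ ln pᵢ term: 0.0667×(-2.7081)=-0.1805, 0.1333×(-2.0149)=-0.2687, 0.0222×(-3.8067)=-0.0846, 0.0333×(-3.4012)=-0.1134, 0.4889×(-0.7156)=-0.3499, 0.2556×(-1.3643)=-0.3487.
Sum = -1.3457, so H' = 1.35.

1.35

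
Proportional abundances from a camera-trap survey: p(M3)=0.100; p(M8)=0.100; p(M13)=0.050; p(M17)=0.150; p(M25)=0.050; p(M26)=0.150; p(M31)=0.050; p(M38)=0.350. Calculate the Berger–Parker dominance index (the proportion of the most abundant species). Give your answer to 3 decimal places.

The largest proportion is 0.35, i.e. d = 0.350 to 3 decimal places.

0.350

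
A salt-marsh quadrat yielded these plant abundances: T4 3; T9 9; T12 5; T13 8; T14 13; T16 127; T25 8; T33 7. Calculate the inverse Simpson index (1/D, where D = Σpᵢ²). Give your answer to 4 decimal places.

Total N = 3+9+5+8+13+127+8+7 = 180, so the proportions are 0.0166667, 0.05, 0.0277778, 0.0444444, 0.0722222, 0.7055556, 0.0444444, 0.0388889 (working shown to 7 dp, full precision carried).
D = 0.0166667² + 0.05² + 0.0277778² + 0.0444444² + 0.0722222² + 0.7055556² + 0.0444444² + 0.0388889² = 0.0002778 + 0.0025000 + 0.0007716 + 0.0019753 + 0.0052160 + 0.4978086 + 0.0019753 + 0.0015123 = 0.5120370.
So 1/D = 1.952984, i.e. 1.9530 to 4 decimal places.

1.9530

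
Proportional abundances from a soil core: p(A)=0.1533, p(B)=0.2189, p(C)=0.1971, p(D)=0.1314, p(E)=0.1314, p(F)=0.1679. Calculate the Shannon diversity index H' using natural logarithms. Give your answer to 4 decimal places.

Each pᵢ ln pᵢ term (working shown to 6 dp, full precision carried): 0.1533×(-1.875358)=-0.287492, 0.2189×(-1.519140)=-0.332540, 0.1971×(-1.624044)=-0.320099, 0.1314×(-2.029509)=-0.266678, 0.1314×(-2.029509)=-0.266678, 0.1679×(-1.784387)=-0.299599.
Sum = -1.773085, so H' = 1.7731.

1.7731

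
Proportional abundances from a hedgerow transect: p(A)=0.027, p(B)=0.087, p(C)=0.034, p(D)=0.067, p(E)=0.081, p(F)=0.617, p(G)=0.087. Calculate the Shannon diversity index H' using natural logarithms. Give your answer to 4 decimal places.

Each pᵢ ln pᵢ term (working shown to 6 dp, full precision carried): 0.027×(-3.611918)=-0.097522, 0.087×(-2.441847)=-0.212441, 0.034×(-3.381395)=-0.114967, 0.067×(-2.703063)=-0.181105, 0.081×(-2.513306)=-0.203578, 0.617×(-0.482886)=-0.297941, 0.087×(-2.441847)=-0.212441.
Sum = -1.319994, so H' = 1.3200.

1.3200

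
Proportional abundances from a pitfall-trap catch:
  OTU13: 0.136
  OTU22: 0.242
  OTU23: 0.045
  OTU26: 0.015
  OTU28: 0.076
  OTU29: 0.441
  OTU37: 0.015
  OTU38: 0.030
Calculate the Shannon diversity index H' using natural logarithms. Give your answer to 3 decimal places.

Each pᵢ ln pᵢ term (working shown to 5 dp, full precision carried): 0.136×(-1.99510)=-0.27133, 0.242×(-1.41882)=-0.34335, 0.045×(-3.10109)=-0.13955, 0.015×(-4.19971)=-0.06300, 0.076×(-2.57702)=-0.19585, 0.441×(-0.81871)=-0.36105, 0.015×(-4.19971)=-0.06300, 0.03×(-3.50656)=-0.10520.
Sum = -1.54233, so H' = 1.542.

1.542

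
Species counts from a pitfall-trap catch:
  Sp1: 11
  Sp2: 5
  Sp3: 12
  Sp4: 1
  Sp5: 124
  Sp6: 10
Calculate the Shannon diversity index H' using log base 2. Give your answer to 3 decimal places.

1.286

Total N = 11+5+12+1+124+10 = 163, so the proportions are 0.06748, 0.03067, 0.07362, 0.00613, 0.76074, 0.06135 (working shown to 5 dp, full precision carried).
Each pᵢ log₂ pᵢ term: 0.06748×(-3.88930)=-0.26247, 0.03067×(-5.02680)=-0.15420, 0.07362×(-3.76377)=-0.27709, 0.00613×(-7.34873)=-0.04508, 0.76074×(-0.39453)=-0.30013, 0.06135×(-4.02680)=-0.24704.
Sum = -1.28601, so H' = 1.286.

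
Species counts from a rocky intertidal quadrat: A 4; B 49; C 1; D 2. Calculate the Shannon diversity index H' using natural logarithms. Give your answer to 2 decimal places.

Total N = 4+49+1+2 = 56, so the proportions are 0.0714, 0.875, 0.0179, 0.0357 (working shown to 4 dp, full precision carried).
Each pᵢ ln pᵢ term: 0.0714×(-2.6391)=-0.1885, 0.875×(-0.1335)=-0.1168, 0.0179×(-4.0254)=-0.0719, 0.0357×(-3.3322)=-0.1190.
Sum = -0.4962, so H' = 0.50.

0.50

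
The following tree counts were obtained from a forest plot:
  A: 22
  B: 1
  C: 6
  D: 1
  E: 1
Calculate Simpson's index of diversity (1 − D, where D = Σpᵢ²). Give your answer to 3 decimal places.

Total N = 22+1+6+1+1 = 31, so the proportions are 0.70968, 0.03226, 0.19355, 0.03226, 0.03226 (working shown to 5 dp, full precision carried).
D = 0.70968² + 0.03226² + 0.19355² + 0.03226² + 0.03226² = 0.50364 + 0.00104 + 0.03746 + 0.00104 + 0.00104 = 0.54422.
So 1 − D = 0.45578, i.e. 0.456 to 3 decimal places.

0.456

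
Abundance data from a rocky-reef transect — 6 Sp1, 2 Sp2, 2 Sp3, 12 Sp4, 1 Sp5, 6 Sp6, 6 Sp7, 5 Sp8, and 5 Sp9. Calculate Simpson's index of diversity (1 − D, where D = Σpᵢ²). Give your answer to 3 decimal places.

0.846

Total N = 6+2+2+12+1+6+6+5+5 = 45, so the proportions are 0.13333, 0.04444, 0.04444, 0.26667, 0.02222, 0.13333, 0.13333, 0.11111, 0.11111 (working shown to 5 dp, full precision carried).
D = 0.13333² + 0.04444² + 0.04444² + 0.26667² + 0.02222² + 0.13333² + 0.13333² + 0.11111² + 0.11111² = 0.01778 + 0.00198 + 0.00198 + 0.07111 + 0.00049 + 0.01778 + 0.01778 + 0.01235 + 0.01235 = 0.15358.
So 1 − D = 0.84642, i.e. 0.846 to 3 decimal places.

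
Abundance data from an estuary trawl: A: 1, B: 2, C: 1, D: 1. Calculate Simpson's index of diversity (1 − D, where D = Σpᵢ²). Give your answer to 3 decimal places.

0.720

Total N = 1+2+1+1 = 5, so the proportions are 0.2, 0.4, 0.2, 0.2 (working shown to 5 dp, full precision carried).
D = 0.2² + 0.4² + 0.2² + 0.2² = 0.04000 + 0.16000 + 0.04000 + 0.04000 = 0.28000.
So 1 − D = 0.72000, i.e. 0.720 to 3 decimal places.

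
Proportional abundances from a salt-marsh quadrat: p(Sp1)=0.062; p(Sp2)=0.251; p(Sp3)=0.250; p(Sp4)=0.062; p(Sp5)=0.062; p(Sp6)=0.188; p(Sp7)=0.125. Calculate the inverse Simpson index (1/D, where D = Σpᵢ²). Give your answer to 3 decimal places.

D = 0.062² + 0.251² + 0.25² + 0.062² + 0.062² + 0.188² + 0.125² = 0.0038440 + 0.0630010 + 0.0625000 + 0.0038440 + 0.0038440 + 0.0353440 + 0.0156250 = 0.1880020 (working shown to 7 dp, full precision carried).
So 1/D = 5.31909, i.e. 5.319 to 3 decimal places.

5.319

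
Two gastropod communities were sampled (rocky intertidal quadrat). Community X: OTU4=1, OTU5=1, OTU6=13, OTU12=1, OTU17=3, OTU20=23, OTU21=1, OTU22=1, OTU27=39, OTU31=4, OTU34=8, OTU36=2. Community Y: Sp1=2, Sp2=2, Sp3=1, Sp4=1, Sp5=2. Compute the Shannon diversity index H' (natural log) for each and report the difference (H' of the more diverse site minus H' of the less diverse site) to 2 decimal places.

Community X: N=97, proportions 0.0103, 0.0103, 0.134, 0.0103, 0.0309, 0.2371, 0.0103, 0.0103, 0.4021, 0.0412, 0.0825, 0.0206, giving H' = 1.7376 (working shown to 4 dp, full precision carried).
Community Y: N=8, proportions 0.25, 0.25, 0.125, 0.125, 0.25, giving H' = 1.5596.
Difference = |1.7376 − 1.5596| = 0.1780, i.e. 0.18 to 2 decimal places.

0.18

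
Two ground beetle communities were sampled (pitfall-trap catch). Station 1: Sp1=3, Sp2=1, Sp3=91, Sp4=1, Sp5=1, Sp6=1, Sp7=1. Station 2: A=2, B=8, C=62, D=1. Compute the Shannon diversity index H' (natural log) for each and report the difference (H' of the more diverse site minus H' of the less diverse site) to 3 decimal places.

0.123

Station 1: N=99, proportions 0.030303, 0.010101, 0.919192, 0.010101, 0.010101, 0.010101, 0.010101, giving H' = 0.415483 (working shown to 6 dp, full precision carried).
Station 2: N=73, proportions 0.027397, 0.109589, 0.849315, 0.013699, giving H' = 0.538348.
Difference = |0.415483 − 0.538348| = 0.122865, i.e. 0.123 to 3 decimal places.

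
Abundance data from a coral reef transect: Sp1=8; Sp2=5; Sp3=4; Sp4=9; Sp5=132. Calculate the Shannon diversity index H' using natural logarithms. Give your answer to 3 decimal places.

0.667

Total N = 8+5+4+9+132 = 158, so the proportions are 0.05063, 0.03165, 0.02532, 0.05696, 0.83544 (working shown to 5 dp, full precision carried).
Each pᵢ ln pᵢ term: 0.05063×(-2.98315)=-0.15105, 0.03165×(-3.45316)=-0.10928, 0.02532×(-3.67630)=-0.09307, 0.05696×(-2.86537)=-0.16322, 0.83544×(-0.17979)=-0.15021.
Sum = -0.66682, so H' = 0.667.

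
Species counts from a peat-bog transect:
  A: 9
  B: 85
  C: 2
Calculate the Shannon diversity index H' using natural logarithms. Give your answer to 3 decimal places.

0.410

Total N = 9+85+2 = 96, so the proportions are 0.09375, 0.88542, 0.02083 (working shown to 5 dp, full precision carried).
Each pᵢ ln pᵢ term: 0.09375×(-2.36712)=-0.22192, 0.88542×(-0.12170)=-0.10775, 0.02083×(-3.87120)=-0.08065.
Sum = -0.41032, so H' = 0.410.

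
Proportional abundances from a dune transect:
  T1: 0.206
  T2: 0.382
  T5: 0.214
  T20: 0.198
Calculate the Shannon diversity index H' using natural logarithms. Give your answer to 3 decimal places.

1.344

Each pᵢ ln pᵢ term (working shown to 5 dp, full precision carried): 0.206×(-1.57988)=-0.32546, 0.382×(-0.96233)=-0.36761, 0.214×(-1.54178)=-0.32994, 0.198×(-1.61949)=-0.32066.
Sum = -1.34367, so H' = 1.344.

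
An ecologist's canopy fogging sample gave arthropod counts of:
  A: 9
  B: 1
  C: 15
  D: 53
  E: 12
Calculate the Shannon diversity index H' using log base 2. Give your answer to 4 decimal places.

Total N = 9+1+15+53+12 = 90, so the proportions are 0.1, 0.011111, 0.166667, 0.588889, 0.133333 (working shown to 6 dp, full precision carried).
Each pᵢ log₂ pᵢ term: 0.1×(-3.321928)=-0.332193, 0.011111×(-6.491853)=-0.072132, 0.166667×(-2.584963)=-0.430827, 0.588889×(-0.763933)=-0.449871, 0.133333×(-2.906891)=-0.387585.
Sum = -1.672608, so H' = 1.6726.

1.6726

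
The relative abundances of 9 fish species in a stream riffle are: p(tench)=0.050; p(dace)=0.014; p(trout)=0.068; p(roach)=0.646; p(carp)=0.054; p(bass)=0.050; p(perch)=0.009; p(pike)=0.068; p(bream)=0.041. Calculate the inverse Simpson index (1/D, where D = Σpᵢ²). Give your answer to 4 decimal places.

D = 0.05² + 0.014² + 0.068² + 0.646² + 0.054² + 0.05² + 0.009² + 0.068² + 0.041² = 0.0025000 + 0.0001960 + 0.0046240 + 0.4173160 + 0.0029160 + 0.0025000 + 0.0000810 + 0.0046240 + 0.0016810 = 0.4364380 (working shown to 7 dp, full precision carried).
So 1/D = 2.291276, i.e. 2.2913 to 4 decimal places.

2.2913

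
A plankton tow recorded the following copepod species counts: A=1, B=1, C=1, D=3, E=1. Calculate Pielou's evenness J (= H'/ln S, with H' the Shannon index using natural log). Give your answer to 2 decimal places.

0.92

Total N = 1+1+1+3+1 = 7, so the proportions are 0.1429, 0.1429, 0.1429, 0.4286, 0.1429 (working shown to 4 dp, full precision carried).
H' = −Σ pᵢ ln pᵢ = −((-0.2780) + (-0.2780) + (-0.2780) + (-0.3631) + (-0.2780)) = 1.4751.
With S = 5 species, ln S = 1.6094, so J = 1.4751/1.6094 = 0.9165, i.e. 0.92 to 2 decimal places.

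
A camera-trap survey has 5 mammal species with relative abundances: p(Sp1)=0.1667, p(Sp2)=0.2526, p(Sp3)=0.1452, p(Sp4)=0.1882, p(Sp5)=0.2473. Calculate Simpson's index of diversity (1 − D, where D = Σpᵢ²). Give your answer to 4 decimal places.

0.7907

D = 0.1667² + 0.2526² + 0.1452² + 0.1882² + 0.2473² = 0.027789 + 0.063807 + 0.021083 + 0.035419 + 0.061157 = 0.209255 (working shown to 6 dp, full precision carried).
So 1 − D = 0.790745, i.e. 0.7907 to 4 decimal places.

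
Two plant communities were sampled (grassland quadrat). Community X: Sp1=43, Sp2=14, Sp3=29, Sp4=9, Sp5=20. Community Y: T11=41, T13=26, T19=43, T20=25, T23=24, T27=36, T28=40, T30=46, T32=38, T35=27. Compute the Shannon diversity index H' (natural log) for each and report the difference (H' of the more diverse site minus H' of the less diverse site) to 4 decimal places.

Community X: N=115, proportions 0.373913, 0.121739, 0.252174, 0.078261, 0.173913, giving H' = 1.475196 (working shown to 6 dp, full precision carried).
Community Y: N=346, proportions 0.118497, 0.075145, 0.124277, 0.072254, 0.069364, 0.104046, 0.115607, 0.132948, 0.109827, 0.078035, giving H' = 2.276095.
Difference = |1.475196 − 2.276095| = 0.800899, i.e. 0.8009 to 4 decimal places.

0.8009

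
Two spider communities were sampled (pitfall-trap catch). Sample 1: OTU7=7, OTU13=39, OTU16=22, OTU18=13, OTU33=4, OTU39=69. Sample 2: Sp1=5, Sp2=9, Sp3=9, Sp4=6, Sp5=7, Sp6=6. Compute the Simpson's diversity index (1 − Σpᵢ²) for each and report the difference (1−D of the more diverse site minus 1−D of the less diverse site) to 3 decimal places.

Sample 1: N=154, proportions 0.04545, 0.25325, 0.14286, 0.08442, 0.02597, 0.44805, giving 1−D = 0.70484 (working shown to 5 dp, full precision carried).
Sample 2: N=42, proportions 0.11905, 0.21429, 0.21429, 0.14286, 0.16667, 0.14286, giving 1−D = 0.82540.
Difference = |0.70484 − 0.82540| = 0.12056, i.e. 0.121 to 3 decimal places.

0.121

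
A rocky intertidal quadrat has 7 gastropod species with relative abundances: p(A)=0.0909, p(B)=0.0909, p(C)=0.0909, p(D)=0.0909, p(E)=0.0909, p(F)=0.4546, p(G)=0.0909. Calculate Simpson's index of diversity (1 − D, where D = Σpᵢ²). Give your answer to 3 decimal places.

D = 0.0909² + 0.0909² + 0.0909² + 0.0909² + 0.0909² + 0.4546² + 0.0909² = 0.00826 + 0.00826 + 0.00826 + 0.00826 + 0.00826 + 0.20666 + 0.00826 = 0.25624 (working shown to 5 dp, full precision carried).
So 1 − D = 0.74376, i.e. 0.744 to 3 decimal places.

0.744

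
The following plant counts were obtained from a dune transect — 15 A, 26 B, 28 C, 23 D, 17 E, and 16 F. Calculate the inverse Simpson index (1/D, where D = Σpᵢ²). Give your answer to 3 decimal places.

5.663

Total N = 15+26+28+23+17+16 = 125, so the proportions are 0.12, 0.208, 0.224, 0.184, 0.136, 0.128 (working shown to 7 dp, full precision carried).
D = 0.12² + 0.208² + 0.224² + 0.184² + 0.136² + 0.128² = 0.0144000 + 0.0432640 + 0.0501760 + 0.0338560 + 0.0184960 + 0.0163840 = 0.1765760.
So 1/D = 5.66328, i.e. 5.663 to 3 decimal places.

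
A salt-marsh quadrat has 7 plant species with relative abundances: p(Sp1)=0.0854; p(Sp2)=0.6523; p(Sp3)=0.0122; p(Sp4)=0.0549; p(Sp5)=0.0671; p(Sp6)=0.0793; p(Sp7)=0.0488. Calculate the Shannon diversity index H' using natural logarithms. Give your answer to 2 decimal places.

Each pᵢ ln pᵢ term (working shown to 4 dp, full precision carried): 0.0854×(-2.4604)=-0.2101, 0.6523×(-0.4273)=-0.2787, 0.0122×(-4.4063)=-0.0538, 0.0549×(-2.9022)=-0.1593, 0.0671×(-2.7016)=-0.1813, 0.0793×(-2.5345)=-0.2010, 0.0488×(-3.0200)=-0.1474.
Sum = -1.2315, so H' = 1.23.

1.23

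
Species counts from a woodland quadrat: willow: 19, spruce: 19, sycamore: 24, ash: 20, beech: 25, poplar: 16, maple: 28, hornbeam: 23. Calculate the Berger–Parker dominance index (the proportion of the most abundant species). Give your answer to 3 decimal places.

Total N = 19+19+24+20+25+16+28+23 = 174, so the proportions are 0.1092, 0.1092, 0.13793, 0.11494, 0.14368, 0.09195, 0.16092, 0.13218 (working shown to 5 dp, full precision carried).
The largest proportion is 0.16092, i.e. d = 0.161 to 3 decimal places.

0.161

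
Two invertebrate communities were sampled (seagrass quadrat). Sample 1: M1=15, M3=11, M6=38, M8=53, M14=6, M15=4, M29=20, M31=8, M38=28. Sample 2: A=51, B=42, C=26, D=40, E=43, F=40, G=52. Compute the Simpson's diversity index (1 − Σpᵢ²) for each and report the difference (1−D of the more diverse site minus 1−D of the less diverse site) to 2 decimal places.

0.03

Sample 1: N=183, proportions 0.082, 0.0601, 0.2077, 0.2896, 0.0328, 0.0219, 0.1093, 0.0437, 0.153, giving 1−D = 0.8239 (working shown to 4 dp, full precision carried).
Sample 2: N=294, proportions 0.1735, 0.1429, 0.0884, 0.1361, 0.1463, 0.1361, 0.1769, giving 1−D = 0.8520.
Difference = |0.8239 − 0.8520| = 0.0281, i.e. 0.03 to 2 decimal places.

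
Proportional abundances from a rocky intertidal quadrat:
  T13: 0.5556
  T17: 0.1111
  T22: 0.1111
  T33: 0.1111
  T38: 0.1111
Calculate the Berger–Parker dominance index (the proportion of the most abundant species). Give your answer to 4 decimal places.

The largest proportion is 0.5556, i.e. d = 0.5556 to 4 decimal places.

0.5556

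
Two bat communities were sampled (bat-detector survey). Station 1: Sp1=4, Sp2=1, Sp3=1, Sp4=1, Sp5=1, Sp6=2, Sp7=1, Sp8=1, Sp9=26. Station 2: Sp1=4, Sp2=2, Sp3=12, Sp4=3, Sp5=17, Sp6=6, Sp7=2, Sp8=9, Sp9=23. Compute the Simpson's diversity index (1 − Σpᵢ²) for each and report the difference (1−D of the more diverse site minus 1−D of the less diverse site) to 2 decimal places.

0.30

Station 1: N=38, proportions 0.10526, 0.02632, 0.02632, 0.02632, 0.02632, 0.05263, 0.02632, 0.02632, 0.68421, giving 1−D = 0.51385 (working shown to 5 dp, full precision carried).
Station 2: N=78, proportions 0.05128, 0.02564, 0.15385, 0.03846, 0.21795, 0.07692, 0.02564, 0.11538, 0.29487, giving 1−D = 0.81723.
Difference = |0.51385 − 0.81723| = 0.30338, i.e. 0.30 to 2 decimal places.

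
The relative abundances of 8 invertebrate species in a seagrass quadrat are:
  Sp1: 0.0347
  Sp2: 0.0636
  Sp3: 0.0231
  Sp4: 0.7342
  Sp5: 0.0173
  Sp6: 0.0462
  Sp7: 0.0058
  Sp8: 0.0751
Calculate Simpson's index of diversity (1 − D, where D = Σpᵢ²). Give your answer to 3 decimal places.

D = 0.0347² + 0.0636² + 0.0231² + 0.7342² + 0.0173² + 0.0462² + 0.0058² + 0.0751² = 0.00120 + 0.00404 + 0.00053 + 0.53905 + 0.00030 + 0.00213 + 0.00003 + 0.00564 = 0.55294 (working shown to 5 dp, full precision carried).
So 1 − D = 0.44706, i.e. 0.447 to 3 decimal places.

0.447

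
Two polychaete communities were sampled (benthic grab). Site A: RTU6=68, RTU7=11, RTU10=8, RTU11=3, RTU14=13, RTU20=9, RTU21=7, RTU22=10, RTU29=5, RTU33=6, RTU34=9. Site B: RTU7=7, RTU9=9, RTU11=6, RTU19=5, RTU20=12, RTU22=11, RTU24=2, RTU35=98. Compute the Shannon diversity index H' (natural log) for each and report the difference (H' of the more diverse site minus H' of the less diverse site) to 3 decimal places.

Site A: N=149, proportions 0.45638, 0.07383, 0.05369, 0.02013, 0.08725, 0.0604, 0.04698, 0.06711, 0.03356, 0.04027, 0.0604, giving H' = 1.90613 (working shown to 5 dp, full precision carried).
Site B: N=150, proportions 0.04667, 0.06, 0.04, 0.03333, 0.08, 0.07333, 0.01333, 0.65333, giving H' = 1.28328.
Difference = |1.90613 − 1.28328| = 0.62285, i.e. 0.623 to 3 decimal places.

0.623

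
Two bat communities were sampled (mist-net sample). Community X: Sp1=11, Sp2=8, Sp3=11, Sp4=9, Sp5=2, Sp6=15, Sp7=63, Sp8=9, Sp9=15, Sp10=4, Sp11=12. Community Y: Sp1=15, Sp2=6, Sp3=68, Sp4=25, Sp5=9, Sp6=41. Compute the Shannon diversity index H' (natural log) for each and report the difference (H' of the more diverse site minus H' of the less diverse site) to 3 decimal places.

Community X: N=159, proportions 0.06918, 0.05031, 0.06918, 0.0566, 0.01258, 0.09434, 0.39623, 0.0566, 0.09434, 0.02516, 0.07547, giving H' = 2.00004 (working shown to 5 dp, full precision carried).
Community Y: N=164, proportions 0.09146, 0.03659, 0.41463, 0.15244, 0.05488, 0.25, giving H' = 1.49742.
Difference = |2.00004 − 1.49742| = 0.50262, i.e. 0.503 to 3 decimal places.

0.503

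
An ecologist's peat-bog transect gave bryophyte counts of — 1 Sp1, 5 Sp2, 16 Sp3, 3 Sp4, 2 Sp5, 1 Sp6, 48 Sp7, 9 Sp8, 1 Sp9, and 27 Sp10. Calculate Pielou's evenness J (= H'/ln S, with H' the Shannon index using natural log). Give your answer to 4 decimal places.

Total N = 1+5+16+3+2+1+48+9+1+27 = 113, so the proportions are 0.00885, 0.044248, 0.141593, 0.026549, 0.017699, 0.00885, 0.424779, 0.079646, 0.00885, 0.238938 (working shown to 6 dp, full precision carried).
H' = −Σ pᵢ ln pᵢ = −((-0.041835) + (-0.137962) + (-0.276786) + (-0.096339) + (-0.071402) + (-0.041835) + (-0.363690) + (-0.201517) + (-0.041835) + (-0.342052)) = 1.615255.
With S = 10 species, ln S = 2.302585, so J = 1.615255/2.302585 = 0.701496, i.e. 0.7015 to 4 decimal places.

0.7015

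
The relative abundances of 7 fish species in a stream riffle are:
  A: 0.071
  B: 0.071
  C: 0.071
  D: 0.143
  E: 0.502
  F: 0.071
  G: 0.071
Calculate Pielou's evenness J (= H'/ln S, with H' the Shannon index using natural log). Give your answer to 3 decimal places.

H' = −Σ pᵢ ln pᵢ = −((-0.18780) + (-0.18780) + (-0.18780) + (-0.27812) + (-0.34596) + (-0.18780) + (-0.18780)) = 1.56308 (working shown to 5 dp, full precision carried).
With S = 7 species, ln S = 1.94591, so J = 1.56308/1.94591 = 0.80326, i.e. 0.803 to 3 decimal places.

0.803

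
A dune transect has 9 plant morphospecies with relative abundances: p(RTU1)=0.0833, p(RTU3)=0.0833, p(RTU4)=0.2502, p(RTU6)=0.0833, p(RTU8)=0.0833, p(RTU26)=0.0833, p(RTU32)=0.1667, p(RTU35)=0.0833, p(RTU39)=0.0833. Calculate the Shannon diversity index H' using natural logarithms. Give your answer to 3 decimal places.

2.094

Each pᵢ ln pᵢ term (working shown to 6 dp, full precision carried): 0.0833×(-2.485307)=-0.207026, 0.0833×(-2.485307)=-0.207026, 0.2502×(-1.385495)=-0.346651, 0.0833×(-2.485307)=-0.207026, 0.0833×(-2.485307)=-0.207026, 0.0833×(-2.485307)=-0.207026, 0.1667×(-1.791559)=-0.298653, 0.0833×(-2.485307)=-0.207026, 0.0833×(-2.485307)=-0.207026.
Sum = -2.094486, so H' = 2.094.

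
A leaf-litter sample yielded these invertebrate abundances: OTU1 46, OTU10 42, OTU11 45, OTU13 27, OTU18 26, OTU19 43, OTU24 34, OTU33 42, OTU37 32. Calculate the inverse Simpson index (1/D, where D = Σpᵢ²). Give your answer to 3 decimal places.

8.667

Total N = 46+42+45+27+26+43+34+42+32 = 337, so the proportions are 0.1364985, 0.1246291, 0.1335312, 0.0801187, 0.0771513, 0.1275964, 0.1008902, 0.1246291, 0.0949555 (working shown to 7 dp, full precision carried).
D = 0.1364985² + 0.1246291² + 0.1335312² + 0.0801187² + 0.0771513² + 0.1275964² + 0.1008902² + 0.1246291² + 0.0949555² = 0.0186318 + 0.0155324 + 0.0178306 + 0.0064190 + 0.0059523 + 0.0162809 + 0.0101788 + 0.0155324 + 0.0090165 = 0.1153748.
So 1/D = 8.66740, i.e. 8.667 to 3 decimal places.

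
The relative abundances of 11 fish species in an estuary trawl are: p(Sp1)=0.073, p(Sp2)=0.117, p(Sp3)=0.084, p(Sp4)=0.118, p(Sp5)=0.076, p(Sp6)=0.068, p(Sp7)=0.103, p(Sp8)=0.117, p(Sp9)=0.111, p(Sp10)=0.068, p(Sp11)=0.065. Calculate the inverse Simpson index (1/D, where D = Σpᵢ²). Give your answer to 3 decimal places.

10.431

D = 0.073² + 0.117² + 0.084² + 0.118² + 0.076² + 0.068² + 0.103² + 0.117² + 0.111² + 0.068² + 0.065² = 0.00532900 + 0.01368900 + 0.00705600 + 0.01392400 + 0.00577600 + 0.00462400 + 0.01060900 + 0.01368900 + 0.01232100 + 0.00462400 + 0.00422500 = 0.09586600 (working shown to 8 dp, full precision carried).
So 1/D = 10.43123, i.e. 10.431 to 3 decimal places.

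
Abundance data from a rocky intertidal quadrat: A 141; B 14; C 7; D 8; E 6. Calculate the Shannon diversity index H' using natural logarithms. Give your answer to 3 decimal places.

0.763

Total N = 141+14+7+8+6 = 176, so the proportions are 0.80114, 0.07955, 0.03977, 0.04545, 0.03409 (working shown to 5 dp, full precision carried).
Each pᵢ ln pᵢ term: 0.80114×(-0.22172)=-0.17763, 0.07955×(-2.53143)=-0.20136, 0.03977×(-3.22457)=-0.12825, 0.04545×(-3.09104)=-0.14050, 0.03409×(-3.37872)=-0.11518.
Sum = -0.76293, so H' = 0.763.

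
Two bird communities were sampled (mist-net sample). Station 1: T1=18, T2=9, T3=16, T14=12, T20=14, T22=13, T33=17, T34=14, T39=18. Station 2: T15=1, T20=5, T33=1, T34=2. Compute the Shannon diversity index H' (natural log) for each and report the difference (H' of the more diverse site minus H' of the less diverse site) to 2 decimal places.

Station 1: N=131, proportions 0.1374, 0.0687, 0.1221, 0.0916, 0.1069, 0.0992, 0.1298, 0.1069, 0.1374, giving H' = 2.1774 (working shown to 4 dp, full precision carried).
Station 2: N=9, proportions 0.1111, 0.5556, 0.1111, 0.2222, giving H' = 1.1491.
Difference = |2.1774 − 1.1491| = 1.0283, i.e. 1.03 to 2 decimal places.

1.03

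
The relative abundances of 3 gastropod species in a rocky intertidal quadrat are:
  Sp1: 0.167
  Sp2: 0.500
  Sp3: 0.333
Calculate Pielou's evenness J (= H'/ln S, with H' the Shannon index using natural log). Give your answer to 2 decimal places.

H' = −Σ pᵢ ln pᵢ = −((-0.2989) + (-0.3466) + (-0.3662)) = 1.0116 (working shown to 4 dp, full precision carried).
With S = 3 species, ln S = 1.0986, so J = 1.0116/1.0986 = 0.9208, i.e. 0.92 to 2 decimal places.

0.92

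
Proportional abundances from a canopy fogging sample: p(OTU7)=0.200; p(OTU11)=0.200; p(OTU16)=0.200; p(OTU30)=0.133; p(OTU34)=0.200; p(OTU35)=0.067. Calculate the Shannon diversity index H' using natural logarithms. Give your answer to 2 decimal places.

1.74

Each pᵢ ln pᵢ term (working shown to 4 dp, full precision carried): 0.2×(-1.6094)=-0.3219, 0.2×(-1.6094)=-0.3219, 0.2×(-1.6094)=-0.3219, 0.133×(-2.0174)=-0.2683, 0.2×(-1.6094)=-0.3219, 0.067×(-2.7031)=-0.1811.
Sum = -1.7370, so H' = 1.74.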